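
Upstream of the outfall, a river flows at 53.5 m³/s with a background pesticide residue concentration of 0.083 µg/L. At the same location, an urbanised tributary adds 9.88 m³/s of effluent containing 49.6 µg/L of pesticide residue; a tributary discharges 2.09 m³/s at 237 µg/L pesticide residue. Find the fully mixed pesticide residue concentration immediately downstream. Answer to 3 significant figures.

After mixing, C = (53.50·0.08300 + 9.880·49.60 + 2.090·237.0) / 65.47 = 989.8/65.47 = 15.12 µg/L.

15.1 µg/L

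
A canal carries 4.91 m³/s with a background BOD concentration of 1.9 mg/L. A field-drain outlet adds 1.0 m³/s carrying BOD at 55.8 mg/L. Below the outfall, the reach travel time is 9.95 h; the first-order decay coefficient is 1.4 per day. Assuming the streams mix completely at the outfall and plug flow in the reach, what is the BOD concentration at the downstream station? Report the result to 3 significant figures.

6.17 mg/L

Mass balance: C = (4.910·1.900 + 1.000·55.80) / 5.910 = 65.13/5.910 = 11.02 mg/L.
First-order decay: C = 11.02·exp(−k·t) = 11.02·0.5597 = 6.168 mg/L.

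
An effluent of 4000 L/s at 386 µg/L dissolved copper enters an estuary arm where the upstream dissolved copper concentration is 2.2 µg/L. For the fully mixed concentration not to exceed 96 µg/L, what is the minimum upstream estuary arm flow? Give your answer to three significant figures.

12400 L/s

Set C_mix = 96: (Q·2.200 + 4000·386.0) / (Q + 4000) = 96
→ Q = 4000·(386.0 − 96)/(96 − 2.200) = 12370 L/s.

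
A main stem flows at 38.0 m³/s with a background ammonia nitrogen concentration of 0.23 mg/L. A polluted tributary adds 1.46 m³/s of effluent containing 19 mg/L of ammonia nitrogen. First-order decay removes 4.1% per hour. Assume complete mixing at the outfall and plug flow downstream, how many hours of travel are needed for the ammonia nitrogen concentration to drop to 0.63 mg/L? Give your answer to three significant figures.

Mixed concentration C = ΣQC/ΣQ = (38.00·0.2300 + 1.460·19.00) / 39.46 = 36.48/39.46 = 0.9245 mg/L.
4.1%/h lost → k = −ln(1 − 0.041) = 0.04186 h⁻¹.
0.9245·exp(−k·t) = 0.63 → t = ln(0.9245/0.63)/k = 32980 s = 9.161 h.

9.16 h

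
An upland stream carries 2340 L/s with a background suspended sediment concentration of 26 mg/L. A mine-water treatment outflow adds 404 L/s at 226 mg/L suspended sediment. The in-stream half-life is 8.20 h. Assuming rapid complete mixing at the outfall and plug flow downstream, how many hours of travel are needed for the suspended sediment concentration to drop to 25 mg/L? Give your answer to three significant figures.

9.42 h

Flow-weighted average: C = (2340·26.00 + 404.0·226.0) / 2744 = 152100/2744 = 55.45 mg/L.
Half-life 8.20 h → k = ln 2 / 8.20 = 0.08453 h⁻¹ = 2.029 d⁻¹.
55.45·exp(−k·t) = 25 → t = ln(55.45/25)/k = 33920 s = 9.423 h.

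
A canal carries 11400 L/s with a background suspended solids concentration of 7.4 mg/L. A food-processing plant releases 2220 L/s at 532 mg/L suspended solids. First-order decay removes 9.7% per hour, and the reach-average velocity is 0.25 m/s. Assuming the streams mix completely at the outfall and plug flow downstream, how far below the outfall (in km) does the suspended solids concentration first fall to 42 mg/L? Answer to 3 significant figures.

7.00 km

Mixed concentration C = ΣQC/ΣQ = (11400·7.400 + 2220·532.0) / 13620 = 1265000/13620 = 92.91 mg/L.
9.7%/h lost → k = −ln(1 − 0.097) = 0.1020 h⁻¹.
Set 92.91·exp(−k·t) = 42 → t = ln(92.91/42)/k = 28010 s = 7.781 h.
Distance = v·t = 0.25·28010 = 7003 m = 7.003 km.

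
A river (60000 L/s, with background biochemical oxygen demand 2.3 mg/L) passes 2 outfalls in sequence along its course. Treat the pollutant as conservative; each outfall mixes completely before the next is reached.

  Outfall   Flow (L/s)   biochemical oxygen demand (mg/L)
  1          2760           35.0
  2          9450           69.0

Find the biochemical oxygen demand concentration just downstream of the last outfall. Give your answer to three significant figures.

12.3 mg/L

Below outfall 1: Q → 62760 L/s, C = (60000·2.300 + 2760·35.00)/62760 = 3.738 mg/L.
Below outfall 2: Q → 72210 L/s, C = (62760·3.738 + 9450·69.00)/72210 = 12.28 mg/L.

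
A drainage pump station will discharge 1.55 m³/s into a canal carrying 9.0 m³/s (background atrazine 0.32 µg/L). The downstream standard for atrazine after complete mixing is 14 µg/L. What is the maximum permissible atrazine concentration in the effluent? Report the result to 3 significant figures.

93.4 µg/L

At the limit, (Qr·Cr + Qe·Cₑ)/(Qr + Qe) = 14:
Cₑ = (10.55·14 − 9.000·0.3200) / 1.550 = 93.43 µg/L.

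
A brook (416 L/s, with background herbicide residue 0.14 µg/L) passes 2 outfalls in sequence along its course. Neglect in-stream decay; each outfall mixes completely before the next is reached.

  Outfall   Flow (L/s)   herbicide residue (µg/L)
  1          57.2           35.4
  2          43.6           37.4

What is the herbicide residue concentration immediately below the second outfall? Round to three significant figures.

Outfall 1: combined Q = 473.2 L/s; C = (416.0·0.1400 + 57.20·35.40)/473.2 = 4.402 µg/L.
Outfall 2: combined Q = 516.8 L/s; C = (473.2·4.402 + 43.60·37.40)/516.8 = 7.186 µg/L.

7.19 µg/L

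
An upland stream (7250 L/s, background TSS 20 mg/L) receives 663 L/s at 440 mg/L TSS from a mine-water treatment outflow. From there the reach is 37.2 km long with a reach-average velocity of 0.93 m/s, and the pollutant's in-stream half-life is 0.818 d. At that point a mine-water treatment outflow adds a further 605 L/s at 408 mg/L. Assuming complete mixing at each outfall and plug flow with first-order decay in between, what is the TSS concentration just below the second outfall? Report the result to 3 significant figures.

63.6 mg/L

After mixing, C = (7250·20.00 + 663.0·440.0) / 7913 = 436700/7913 = 55.19 mg/L; combined flow 7913 L/s.
Travel time t = 37.2·1000 / 0.93 = 40000 s = 11.11 h.
Half-life 0.818 d → k = ln 2 / 0.818 = 0.8474 d⁻¹.
After decay, C = 55.19 × e^(−kt) = 55.19 × 0.6755 = 37.28 mg/L.
At the second outfall, C = (7913·37.28 + 605.0·408.0) / (7913 + 605.0) = 63.61 mg/L.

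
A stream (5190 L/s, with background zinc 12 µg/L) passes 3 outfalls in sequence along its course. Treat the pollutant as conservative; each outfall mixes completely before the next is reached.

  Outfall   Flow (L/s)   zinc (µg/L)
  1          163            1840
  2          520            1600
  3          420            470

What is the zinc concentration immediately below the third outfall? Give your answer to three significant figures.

221 µg/L

Outfall 1: combined Q = 5353 L/s; C = (5190·12.00 + 163.0·1840)/5353 = 67.66 µg/L.
Outfall 2: combined Q = 5873 L/s; C = (5353·67.66 + 520.0·1600)/5873 = 203.3 µg/L.
Outfall 3: combined Q = 6293 L/s; C = (5873·203.3 + 420.0·470.0)/6293 = 221.1 µg/L.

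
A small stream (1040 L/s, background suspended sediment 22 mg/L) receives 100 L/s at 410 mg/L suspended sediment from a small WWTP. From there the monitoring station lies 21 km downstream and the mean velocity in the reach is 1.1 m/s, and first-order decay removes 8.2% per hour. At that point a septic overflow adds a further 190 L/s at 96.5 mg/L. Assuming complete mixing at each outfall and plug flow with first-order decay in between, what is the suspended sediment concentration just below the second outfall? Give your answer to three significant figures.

44.3 mg/L

Mass balance: C = (1040·22.00 + 100.0·410.0) / 1140 = 63880/1140 = 56.04 mg/L; combined flow 1140 L/s.
Travel time t = 21·1000 / 1.1 = 19090 s = 5.303 h.
8.2%/h lost → k = −ln(1 − 0.082) = 0.08556 h⁻¹.
After decay, C = 56.04 × e^(−kt) = 56.04 × 0.6353 = 35.60 mg/L.
Second outfall: C = (1140·35.60 + 190.0·96.50)/1330 = 44.30 mg/L.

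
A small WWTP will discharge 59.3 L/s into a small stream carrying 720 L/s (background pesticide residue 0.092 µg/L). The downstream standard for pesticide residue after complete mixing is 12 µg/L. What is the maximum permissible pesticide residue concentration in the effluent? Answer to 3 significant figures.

At the limit, (Qr·Cr + Qe·Cₑ)/(Qr + Qe) = 12:
Cₑ = (779.3·12 − 720.0·0.09200) / 59.30 = 156.6 µg/L.

157 µg/L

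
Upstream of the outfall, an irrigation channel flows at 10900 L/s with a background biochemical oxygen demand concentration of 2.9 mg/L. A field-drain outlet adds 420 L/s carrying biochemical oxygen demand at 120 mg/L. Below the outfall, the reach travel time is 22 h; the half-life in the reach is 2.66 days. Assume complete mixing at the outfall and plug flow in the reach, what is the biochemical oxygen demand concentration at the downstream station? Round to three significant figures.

5.71 mg/L

Mass balance: C = (10900·2.900 + 420.0·120.0) / 11320 = 82010/11320 = 7.245 mg/L.
Half-life 2.66 d → k = ln 2 / 2.66 = 0.2606 d⁻¹.
First-order decay: C = 7.245·exp(−k·t) = 7.245·0.7875 = 5.705 mg/L.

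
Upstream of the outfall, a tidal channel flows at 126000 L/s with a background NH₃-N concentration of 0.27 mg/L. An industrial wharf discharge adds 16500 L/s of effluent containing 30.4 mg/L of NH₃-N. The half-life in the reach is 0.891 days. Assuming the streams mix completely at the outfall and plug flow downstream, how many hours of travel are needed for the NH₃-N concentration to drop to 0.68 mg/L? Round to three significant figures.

52.7 h

Conservation of mass: C = (126000·0.2700 + 16500·30.40) / 142500 = 535600/142500 = 3.759 mg/L.
Half-life 0.891 d → k = ln 2 / 0.891 = 0.7779 d⁻¹.
3.759·exp(−k·t) = 0.68 → t = ln(3.759/0.68)/k = 189900 s = 52.75 h.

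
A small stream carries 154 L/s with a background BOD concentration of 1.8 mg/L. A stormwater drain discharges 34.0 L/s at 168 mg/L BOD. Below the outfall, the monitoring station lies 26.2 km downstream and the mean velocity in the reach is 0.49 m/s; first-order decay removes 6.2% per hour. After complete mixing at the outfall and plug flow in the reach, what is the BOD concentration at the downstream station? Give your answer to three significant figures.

Conservation of mass: C = (154.0·1.800 + 34.00·168.0) / 188.0 = 5989/188.0 = 31.86 mg/L.
Travel time t = 26.2·1000 / 0.49 = 53470 s = 14.85 h.
6.2%/h lost → k = −ln(1 − 0.062) = 0.06401 h⁻¹.
Applying C = C₀e^(−kt): 31.86 × 0.3865 = 12.31 mg/L.

12.3 mg/L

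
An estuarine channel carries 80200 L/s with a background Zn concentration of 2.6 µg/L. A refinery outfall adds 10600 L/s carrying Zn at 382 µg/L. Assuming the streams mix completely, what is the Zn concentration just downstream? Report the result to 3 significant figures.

Mass balance: C = (80200·2.600 + 10600·382.0) / 90800 = 4258000/90800 = 46.89 µg/L.

46.9 µg/L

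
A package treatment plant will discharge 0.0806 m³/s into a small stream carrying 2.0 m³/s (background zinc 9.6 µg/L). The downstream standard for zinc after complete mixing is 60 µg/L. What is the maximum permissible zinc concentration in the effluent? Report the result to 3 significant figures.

1310 µg/L

At the limit, (Qr·Cr + Qe·Cₑ)/(Qr + Qe) = 60:
Cₑ = (2.081·60 − 2.000·9.600) / 0.08060 = 1311 µg/L.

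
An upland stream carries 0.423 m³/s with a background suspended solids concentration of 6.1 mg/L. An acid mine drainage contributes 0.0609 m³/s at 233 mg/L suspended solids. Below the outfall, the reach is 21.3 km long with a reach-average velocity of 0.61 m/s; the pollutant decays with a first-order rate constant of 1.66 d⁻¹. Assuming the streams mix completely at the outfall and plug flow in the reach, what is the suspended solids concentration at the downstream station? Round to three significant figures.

17.7 mg/L

Conservation of mass: C = (0.4230·6.100 + 0.06090·233.0) / 0.4839 = 16.77/0.4839 = 34.66 mg/L.
Travel time t = 21.3·1000 / 0.61 = 34920 s = 9.699 h.
Decay over the reach: 34.66·exp(−kt) = 34.66·0.5113 = 17.72 mg/L.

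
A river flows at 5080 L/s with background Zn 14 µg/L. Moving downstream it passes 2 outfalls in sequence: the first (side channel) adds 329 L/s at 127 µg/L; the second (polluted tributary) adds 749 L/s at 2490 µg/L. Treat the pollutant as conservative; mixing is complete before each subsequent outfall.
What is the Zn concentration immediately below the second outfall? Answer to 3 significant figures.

After outfall 1: Q = 5080 + 329.0 = 5409 L/s; C = (5080·14.00 + 329.0·127.0)/5409 = 20.87 µg/L.
After outfall 2: Q = 5409 + 749.0 = 6158 L/s; C = (5409·20.87 + 749.0·2490)/6158 = 321.2 µg/L.

321 µg/L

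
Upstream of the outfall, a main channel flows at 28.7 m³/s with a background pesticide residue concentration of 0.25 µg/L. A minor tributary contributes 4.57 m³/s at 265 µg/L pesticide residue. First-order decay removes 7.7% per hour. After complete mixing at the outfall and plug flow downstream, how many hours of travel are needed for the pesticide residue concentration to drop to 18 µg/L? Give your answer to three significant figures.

8.86 h

After mixing, C = (28.70·0.2500 + 4.570·265.0) / 33.27 = 1218/33.27 = 36.62 µg/L.
7.7%/h lost → k = −ln(1 − 0.077) = 0.08013 h⁻¹.
36.62·exp(−k·t) = 18 → t = ln(36.62/18)/k = 31910 s = 8.863 h.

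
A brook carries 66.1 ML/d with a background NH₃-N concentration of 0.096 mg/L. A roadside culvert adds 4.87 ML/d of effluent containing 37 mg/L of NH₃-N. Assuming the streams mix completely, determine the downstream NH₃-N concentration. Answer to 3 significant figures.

Mixed concentration C = ΣQC/ΣQ = (66.10·0.09600 + 4.870·37.00) / 70.97 = 186.5/70.97 = 2.628 mg/L.

2.63 mg/L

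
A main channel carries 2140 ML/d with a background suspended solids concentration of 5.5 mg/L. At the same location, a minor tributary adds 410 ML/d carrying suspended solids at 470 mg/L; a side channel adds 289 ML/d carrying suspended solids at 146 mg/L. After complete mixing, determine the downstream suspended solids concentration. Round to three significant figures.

Mixed concentration C = ΣQC/ΣQ = (2140·5.500 + 410.0·470.0 + 289.0·146.0) / 2839 = 246700/2839 = 86.88 mg/L.

86.9 mg/L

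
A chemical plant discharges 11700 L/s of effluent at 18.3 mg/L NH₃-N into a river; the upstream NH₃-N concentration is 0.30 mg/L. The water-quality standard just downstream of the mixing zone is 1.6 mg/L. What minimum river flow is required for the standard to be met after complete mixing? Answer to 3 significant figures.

Set C_mix = 1.6: (Q·0.3000 + 11700·18.30) / (Q + 11700) = 1.6
→ Q = 11700·(18.30 − 1.6)/(1.6 − 0.3000) = 150300 L/s.

150000 L/s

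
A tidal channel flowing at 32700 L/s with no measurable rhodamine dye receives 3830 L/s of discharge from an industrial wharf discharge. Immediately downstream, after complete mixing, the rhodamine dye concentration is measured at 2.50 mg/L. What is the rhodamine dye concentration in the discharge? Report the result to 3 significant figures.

23.8 mg/L

Mass balance: 32700·0 + 3830·Cₑ = 36530·2.500
→ Cₑ = (36530·2.500 − 32700·0) / 3830 = 23.84 mg/L.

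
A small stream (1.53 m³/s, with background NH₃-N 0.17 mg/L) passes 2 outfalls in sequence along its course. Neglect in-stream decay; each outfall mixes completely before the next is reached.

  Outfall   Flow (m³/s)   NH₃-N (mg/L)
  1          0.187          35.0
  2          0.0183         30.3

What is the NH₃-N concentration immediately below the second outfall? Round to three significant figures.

Outfall 1: combined Q = 1.717 m³/s; C = (1.530·0.1700 + 0.1870·35.00)/1.717 = 3.963 mg/L.
Outfall 2: combined Q = 1.735 m³/s; C = (1.717·3.963 + 0.01830·30.30)/1.735 = 4.241 mg/L.

4.24 mg/L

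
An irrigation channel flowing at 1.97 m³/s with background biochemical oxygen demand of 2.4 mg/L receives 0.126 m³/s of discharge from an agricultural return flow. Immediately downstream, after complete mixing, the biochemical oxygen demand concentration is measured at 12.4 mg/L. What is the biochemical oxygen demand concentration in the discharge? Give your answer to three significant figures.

169 mg/L

Mass balance: 1.970·2.400 + 0.1260·Cₑ = 2.096·12.40
→ Cₑ = (2.096·12.40 − 1.970·2.400) / 0.1260 = 168.7 mg/L.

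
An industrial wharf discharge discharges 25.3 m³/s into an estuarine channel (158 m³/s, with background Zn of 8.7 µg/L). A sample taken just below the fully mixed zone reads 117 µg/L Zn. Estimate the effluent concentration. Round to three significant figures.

Mass balance: 158.0·8.700 + 25.30·Cₑ = 183.3·117.0
→ Cₑ = (183.3·117.0 − 158.0·8.700) / 25.30 = 793.3 µg/L.

793 µg/L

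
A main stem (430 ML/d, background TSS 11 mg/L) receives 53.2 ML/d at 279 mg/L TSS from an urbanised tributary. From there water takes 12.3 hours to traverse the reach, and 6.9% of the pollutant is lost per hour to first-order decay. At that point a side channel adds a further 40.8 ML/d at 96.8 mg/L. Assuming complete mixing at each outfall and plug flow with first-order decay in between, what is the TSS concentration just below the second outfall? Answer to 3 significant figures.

Mass balance: C = (430.0·11.00 + 53.20·279.0) / 483.2 = 19570/483.2 = 40.51 mg/L; combined flow 483.2 ML/d.
6.9%/h lost → k = −ln(1 − 0.069) = 0.07150 h⁻¹.
First-order decay: C = 40.51·exp(−k·t) = 40.51·0.4150 = 16.81 mg/L.
Second outfall: C = (483.2·16.81 + 40.80·96.80)/524.0 = 23.04 mg/L.

23.0 mg/L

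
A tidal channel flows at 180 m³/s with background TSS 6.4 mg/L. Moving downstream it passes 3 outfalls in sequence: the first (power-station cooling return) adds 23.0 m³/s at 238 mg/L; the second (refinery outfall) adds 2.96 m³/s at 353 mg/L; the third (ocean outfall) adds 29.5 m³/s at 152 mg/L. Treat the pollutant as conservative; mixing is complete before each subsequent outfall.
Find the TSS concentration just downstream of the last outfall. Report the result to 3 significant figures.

After outfall 1: Q = 180.0 + 23.00 = 203.0 m³/s; C = (180.0·6.400 + 23.00·238.0)/203.0 = 32.64 mg/L.
After outfall 2: Q = 203.0 + 2.960 = 206.0 m³/s; C = (203.0·32.64 + 2.960·353.0)/206.0 = 37.24 mg/L.
After outfall 3: Q = 206.0 + 29.50 = 235.5 m³/s; C = (206.0·37.24 + 29.50·152.0)/235.5 = 51.62 mg/L.

51.6 mg/L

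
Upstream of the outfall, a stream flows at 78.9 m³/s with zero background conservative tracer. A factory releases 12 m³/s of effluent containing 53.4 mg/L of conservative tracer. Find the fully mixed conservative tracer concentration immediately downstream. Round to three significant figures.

7.05 mg/L

After mixing, C = (78.90·0 + 12.00·53.40) / 90.90 = 640.8/90.90 = 7.050 mg/L.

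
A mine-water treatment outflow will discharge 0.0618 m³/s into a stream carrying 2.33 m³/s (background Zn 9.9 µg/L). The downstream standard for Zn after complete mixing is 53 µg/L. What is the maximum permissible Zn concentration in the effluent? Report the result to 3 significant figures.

At the limit, (Qr·Cr + Qe·Cₑ)/(Qr + Qe) = 53:
Cₑ = (2.392·53 − 2.330·9.900) / 0.06180 = 1678 µg/L.

1680 µg/L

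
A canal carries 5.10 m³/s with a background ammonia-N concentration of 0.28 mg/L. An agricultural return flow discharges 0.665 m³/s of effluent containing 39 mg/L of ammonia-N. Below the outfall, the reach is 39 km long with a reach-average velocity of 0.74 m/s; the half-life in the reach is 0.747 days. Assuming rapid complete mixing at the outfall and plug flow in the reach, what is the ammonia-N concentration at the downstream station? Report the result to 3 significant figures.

2.69 mg/L

Conservation of mass: C = (5.100·0.2800 + 0.6650·39.00) / 5.765 = 27.36/5.765 = 4.746 mg/L.
Travel time t = 39·1000 / 0.74 = 52700 s = 14.64 h.
Half-life 0.747 d → k = ln 2 / 0.747 = 0.9279 d⁻¹.
Decay over the reach: 4.746·exp(−kt) = 4.746·0.5678 = 2.695 mg/L.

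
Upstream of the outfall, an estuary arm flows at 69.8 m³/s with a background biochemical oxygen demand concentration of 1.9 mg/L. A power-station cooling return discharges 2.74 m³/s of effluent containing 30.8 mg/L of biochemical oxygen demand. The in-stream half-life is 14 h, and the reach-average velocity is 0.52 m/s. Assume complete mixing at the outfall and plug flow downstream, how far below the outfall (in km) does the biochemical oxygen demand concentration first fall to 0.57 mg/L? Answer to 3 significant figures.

62.7 km

Conservation of mass: C = (69.80·1.900 + 2.740·30.80) / 72.54 = 217.0/72.54 = 2.992 mg/L.
Half-life 14 h → k = ln 2 / 14 = 0.04951 h⁻¹ = 1.188 d⁻¹.
Set 2.992·exp(−k·t) = 0.57 → t = ln(2.992/0.57)/k = 120600 s = 33.49 h.
Distance = v·t = 0.52·120600 = 62690 m = 62.69 km.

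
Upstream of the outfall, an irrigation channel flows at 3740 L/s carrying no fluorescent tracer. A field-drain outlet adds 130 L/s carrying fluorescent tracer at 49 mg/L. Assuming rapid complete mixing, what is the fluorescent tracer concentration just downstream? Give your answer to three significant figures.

1.65 mg/L

Mixed concentration C = ΣQC/ΣQ = (3740·0 + 130.0·49.00) / 3870 = 6370/3870 = 1.646 mg/L.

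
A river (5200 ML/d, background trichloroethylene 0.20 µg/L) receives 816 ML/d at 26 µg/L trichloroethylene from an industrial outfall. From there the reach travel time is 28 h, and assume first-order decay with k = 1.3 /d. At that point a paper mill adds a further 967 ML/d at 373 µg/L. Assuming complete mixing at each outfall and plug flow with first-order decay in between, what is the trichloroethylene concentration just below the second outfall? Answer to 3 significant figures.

52.4 µg/L

Flow-weighted average: C = (5200·0.2000 + 816.0·26.00) / 6016 = 22260/6016 = 3.699 µg/L; combined flow 6016 ML/d.
Decay over the reach: 3.699·exp(−kt) = 3.699·0.2194 = 0.8118 µg/L.
Second outfall: C = (6016·0.8118 + 967.0·373.0)/6983 = 52.35 µg/L.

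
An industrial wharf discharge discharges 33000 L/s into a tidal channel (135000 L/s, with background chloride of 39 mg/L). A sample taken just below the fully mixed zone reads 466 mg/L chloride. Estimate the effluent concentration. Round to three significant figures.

Mass balance: 135000·39.00 + 33000·Cₑ = 168000·466.0
→ Cₑ = (168000·466.0 − 135000·39.00) / 33000 = 2213 mg/L.

2210 mg/L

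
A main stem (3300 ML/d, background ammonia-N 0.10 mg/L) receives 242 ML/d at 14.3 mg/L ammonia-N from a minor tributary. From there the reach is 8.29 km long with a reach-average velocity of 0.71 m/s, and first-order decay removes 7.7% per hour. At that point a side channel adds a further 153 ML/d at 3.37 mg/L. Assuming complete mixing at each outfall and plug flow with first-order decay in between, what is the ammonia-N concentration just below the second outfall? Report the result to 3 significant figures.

0.931 mg/L

Flow-weighted average: C = (3300·0.1000 + 242.0·14.30) / 3542 = 3791/3542 = 1.070 mg/L; combined flow 3542 ML/d.
Travel time t = 8.29·1000 / 0.71 = 11680 s = 3.243 h.
7.7%/h lost → k = −ln(1 − 0.077) = 0.08013 h⁻¹.
Decay over the reach: 1.070·exp(−kt) = 1.070·0.7711 = 0.8253 mg/L.
At the second outfall, C = (3542·0.8253 + 153.0·3.370) / (3542 + 153.0) = 0.9306 mg/L.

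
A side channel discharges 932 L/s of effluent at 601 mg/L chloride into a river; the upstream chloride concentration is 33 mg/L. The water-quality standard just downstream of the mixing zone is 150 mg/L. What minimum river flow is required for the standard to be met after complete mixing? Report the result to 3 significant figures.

3590 L/s

Set C_mix = 150: (Q·33.00 + 932.0·601.0) / (Q + 932.0) = 150
→ Q = 932.0·(601.0 − 150)/(150 − 33.00) = 3593 L/s.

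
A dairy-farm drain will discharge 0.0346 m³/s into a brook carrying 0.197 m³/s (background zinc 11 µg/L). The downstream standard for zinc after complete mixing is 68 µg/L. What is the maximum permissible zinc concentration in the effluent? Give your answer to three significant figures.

At the limit, (Qr·Cr + Qe·Cₑ)/(Qr + Qe) = 68:
Cₑ = (0.2316·68 − 0.1970·11.00) / 0.03460 = 392.5 µg/L.

393 µg/L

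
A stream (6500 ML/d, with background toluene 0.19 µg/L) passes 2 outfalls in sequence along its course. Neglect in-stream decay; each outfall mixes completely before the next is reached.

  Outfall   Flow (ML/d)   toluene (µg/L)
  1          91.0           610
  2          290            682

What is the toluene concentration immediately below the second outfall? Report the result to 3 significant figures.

37.0 µg/L

Below outfall 1: Q → 6591 ML/d, C = (6500·0.1900 + 91.00·610.0)/6591 = 8.609 µg/L.
Below outfall 2: Q → 6881 ML/d, C = (6591·8.609 + 290.0·682.0)/6881 = 36.99 µg/L.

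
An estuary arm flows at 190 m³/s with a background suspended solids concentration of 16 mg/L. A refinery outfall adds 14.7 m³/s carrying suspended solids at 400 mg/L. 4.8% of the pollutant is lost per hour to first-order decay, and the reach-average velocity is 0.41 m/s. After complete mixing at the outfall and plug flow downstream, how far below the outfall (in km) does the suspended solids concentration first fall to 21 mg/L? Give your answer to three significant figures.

Mass balance: C = (190.0·16.00 + 14.70·400.0) / 204.7 = 8920/204.7 = 43.58 mg/L.
4.8%/h lost → k = −ln(1 − 0.048) = 0.04919 h⁻¹.
Set 43.58·exp(−k·t) = 21 → t = ln(43.58/21)/k = 53420 s = 14.84 h.
Distance = v·t = 0.41·53420 = 21900 m = 21.90 km.

21.9 km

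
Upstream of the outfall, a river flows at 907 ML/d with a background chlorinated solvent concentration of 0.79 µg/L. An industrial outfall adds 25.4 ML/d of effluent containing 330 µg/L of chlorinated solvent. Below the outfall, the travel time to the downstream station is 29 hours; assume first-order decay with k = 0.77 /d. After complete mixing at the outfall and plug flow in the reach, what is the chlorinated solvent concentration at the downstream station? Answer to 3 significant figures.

Conservation of mass: C = (907.0·0.7900 + 25.40·330.0) / 932.4 = 9099/932.4 = 9.758 µg/L.
First-order decay: C = 9.758·exp(−k·t) = 9.758·0.3944 = 3.849 µg/L.

3.85 µg/L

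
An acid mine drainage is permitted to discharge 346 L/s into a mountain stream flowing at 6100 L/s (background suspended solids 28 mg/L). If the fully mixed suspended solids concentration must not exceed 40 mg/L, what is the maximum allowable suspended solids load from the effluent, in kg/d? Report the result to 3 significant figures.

Mass balance at the limit: 6100·28.00 + 346.0·Cₑ = 6446·40 → Cₑ = 251.6 mg/L.
346.0 L/s = 0.3460 m³/s. Load = 0.3460 m³/s × 251.6 g/m³ × 86 400 s/d = 7520 kg/d.

7520 kg/d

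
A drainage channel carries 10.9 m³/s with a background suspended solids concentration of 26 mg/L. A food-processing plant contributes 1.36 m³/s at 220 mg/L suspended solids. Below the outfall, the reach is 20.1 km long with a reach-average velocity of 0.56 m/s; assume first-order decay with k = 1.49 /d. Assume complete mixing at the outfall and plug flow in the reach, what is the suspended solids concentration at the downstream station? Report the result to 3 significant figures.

25.6 mg/L

After mixing, C = (10.90·26.00 + 1.360·220.0) / 12.26 = 582.6/12.26 = 47.52 mg/L.
Travel time t = 20.1·1000 / 0.56 = 35890 s = 9.970 h.
Applying C = C₀e^(−kt): 47.52 × 0.5385 = 25.59 mg/L.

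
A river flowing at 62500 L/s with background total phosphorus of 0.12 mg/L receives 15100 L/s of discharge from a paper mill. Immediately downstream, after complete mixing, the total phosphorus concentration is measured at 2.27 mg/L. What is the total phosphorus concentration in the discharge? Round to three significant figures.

Mass balance: 62500·0.1200 + 15100·Cₑ = 77600·2.270
→ Cₑ = (77600·2.270 − 62500·0.1200) / 15100 = 11.17 mg/L.

11.2 mg/L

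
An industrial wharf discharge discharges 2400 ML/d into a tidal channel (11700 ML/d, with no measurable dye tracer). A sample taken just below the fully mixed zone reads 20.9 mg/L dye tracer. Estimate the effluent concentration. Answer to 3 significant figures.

Mass balance: 11700·0 + 2400·Cₑ = 14100·20.90
→ Cₑ = (14100·20.90 − 11700·0) / 2400 = 122.8 mg/L.

123 mg/L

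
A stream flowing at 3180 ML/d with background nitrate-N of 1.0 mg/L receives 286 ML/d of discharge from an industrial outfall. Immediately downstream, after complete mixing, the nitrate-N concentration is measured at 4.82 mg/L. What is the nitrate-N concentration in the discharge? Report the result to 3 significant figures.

47.3 mg/L

Mass balance: 3180·1.000 + 286.0·Cₑ = 3466·4.820
→ Cₑ = (3466·4.820 − 3180·1.000) / 286.0 = 47.29 mg/L.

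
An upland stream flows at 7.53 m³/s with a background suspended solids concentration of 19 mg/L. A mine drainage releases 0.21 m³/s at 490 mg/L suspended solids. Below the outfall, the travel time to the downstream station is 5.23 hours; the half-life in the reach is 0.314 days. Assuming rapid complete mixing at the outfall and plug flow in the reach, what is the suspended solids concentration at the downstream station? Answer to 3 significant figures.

19.6 mg/L

Conservation of mass: C = (7.530·19.00 + 0.2100·490.0) / 7.740 = 246.0/7.740 = 31.78 mg/L.
Half-life 0.314 d → k = ln 2 / 0.314 = 2.207 d⁻¹.
First-order decay: C = 31.78·exp(−k·t) = 31.78·0.6181 = 19.64 mg/L.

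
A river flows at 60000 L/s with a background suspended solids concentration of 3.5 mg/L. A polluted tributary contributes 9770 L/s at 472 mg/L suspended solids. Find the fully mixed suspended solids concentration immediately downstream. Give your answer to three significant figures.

69.1 mg/L

Mixed concentration C = ΣQC/ΣQ = (60000·3.500 + 9770·472.0) / 69770 = 4821000/69770 = 69.10 mg/L.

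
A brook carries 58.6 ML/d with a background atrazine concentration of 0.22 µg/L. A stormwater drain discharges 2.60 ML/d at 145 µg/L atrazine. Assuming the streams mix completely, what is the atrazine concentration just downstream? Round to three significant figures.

6.37 µg/L

Flow-weighted average: C = (58.60·0.2200 + 2.600·145.0) / 61.20 = 389.9/61.20 = 6.371 µg/L.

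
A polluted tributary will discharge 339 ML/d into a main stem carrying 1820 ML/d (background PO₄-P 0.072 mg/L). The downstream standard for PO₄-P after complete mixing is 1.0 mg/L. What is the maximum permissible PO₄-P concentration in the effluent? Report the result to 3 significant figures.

At the limit, (Qr·Cr + Qe·Cₑ)/(Qr + Qe) = 1.0:
Cₑ = (2159·1.0 − 1820·0.07200) / 339.0 = 5.982 mg/L.

5.98 mg/L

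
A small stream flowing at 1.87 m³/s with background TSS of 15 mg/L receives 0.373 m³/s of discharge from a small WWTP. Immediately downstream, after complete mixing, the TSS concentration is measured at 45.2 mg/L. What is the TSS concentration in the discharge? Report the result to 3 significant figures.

197 mg/L

Mass balance: 1.870·15.00 + 0.3730·Cₑ = 2.243·45.20
→ Cₑ = (2.243·45.20 − 1.870·15.00) / 0.3730 = 196.6 mg/L.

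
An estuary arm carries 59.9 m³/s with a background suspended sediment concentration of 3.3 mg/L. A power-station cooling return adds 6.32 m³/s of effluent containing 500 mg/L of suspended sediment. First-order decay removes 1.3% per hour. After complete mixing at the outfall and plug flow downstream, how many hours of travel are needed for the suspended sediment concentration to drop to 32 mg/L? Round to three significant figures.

After mixing, C = (59.90·3.300 + 6.320·500.0) / 66.22 = 3358/66.22 = 50.70 mg/L.
1.3%/h lost → k = −ln(1 − 0.013) = 0.01309 h⁻¹.
50.70·exp(−k·t) = 32 → t = ln(50.70/32)/k = 126600 s = 35.18 h.

35.2 h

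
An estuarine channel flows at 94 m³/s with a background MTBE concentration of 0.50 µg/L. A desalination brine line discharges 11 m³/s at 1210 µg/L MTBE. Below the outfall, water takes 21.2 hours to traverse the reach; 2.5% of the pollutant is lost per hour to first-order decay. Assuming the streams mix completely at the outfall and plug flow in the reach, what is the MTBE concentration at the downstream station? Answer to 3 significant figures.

74.4 µg/L

Mass balance: C = (94.00·0.5000 + 11.00·1210) / 105.0 = 13360/105.0 = 127.2 µg/L.
2.5%/h lost → k = −ln(1 − 0.025) = 0.02532 h⁻¹.
After decay, C = 127.2 × e^(−kt) = 127.2 × 0.5847 = 74.37 µg/L.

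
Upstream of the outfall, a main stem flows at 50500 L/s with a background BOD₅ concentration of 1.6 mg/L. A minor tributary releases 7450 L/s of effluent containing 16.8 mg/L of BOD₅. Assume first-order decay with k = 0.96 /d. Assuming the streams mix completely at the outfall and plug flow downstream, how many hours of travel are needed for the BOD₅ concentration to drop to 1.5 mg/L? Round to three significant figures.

Mass balance: C = (50500·1.600 + 7450·16.80) / 57950 = 206000/57950 = 3.554 mg/L.
3.554·exp(−k·t) = 1.5 → t = ln(3.554/1.5)/k = 77640 s = 21.57 h.

21.6 h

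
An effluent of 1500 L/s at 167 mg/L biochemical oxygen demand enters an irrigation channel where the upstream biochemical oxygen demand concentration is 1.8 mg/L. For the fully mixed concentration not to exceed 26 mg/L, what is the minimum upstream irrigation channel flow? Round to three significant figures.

8740 L/s

Set C_mix = 26: (Q·1.800 + 1500·167.0) / (Q + 1500) = 26
→ Q = 1500·(167.0 − 26)/(26 − 1.800) = 8740 L/s.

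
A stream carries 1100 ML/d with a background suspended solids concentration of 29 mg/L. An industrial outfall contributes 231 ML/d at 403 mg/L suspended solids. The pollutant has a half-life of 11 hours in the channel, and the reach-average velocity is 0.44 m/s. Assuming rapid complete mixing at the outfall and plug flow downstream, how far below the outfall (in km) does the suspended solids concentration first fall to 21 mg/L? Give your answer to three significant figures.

Conservation of mass: C = (1100·29.00 + 231.0·403.0) / 1331 = 125000/1331 = 93.91 mg/L.
Half-life 11 h → k = ln 2 / 11 = 0.06301 h⁻¹ = 1.512 d⁻¹.
Set 93.91·exp(−k·t) = 21 → t = ln(93.91/21)/k = 85570 s = 23.77 h.
Distance = v·t = 0.44·85570 = 37650 m = 37.65 km.

37.7 km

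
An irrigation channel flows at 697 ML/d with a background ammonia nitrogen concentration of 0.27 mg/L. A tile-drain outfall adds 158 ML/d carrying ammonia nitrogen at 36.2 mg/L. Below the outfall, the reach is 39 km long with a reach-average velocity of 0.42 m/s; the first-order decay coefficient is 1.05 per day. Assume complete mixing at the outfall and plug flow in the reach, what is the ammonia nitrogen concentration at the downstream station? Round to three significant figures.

Mixed concentration C = ΣQC/ΣQ = (697.0·0.2700 + 158.0·36.20) / 855.0 = 5908/855.0 = 6.910 mg/L.
Travel time t = 39·1000 / 0.42 = 92860 s = 25.79 h.
After decay, C = 6.910 × e^(−kt) = 6.910 × 0.3235 = 2.235 mg/L.

2.24 mg/L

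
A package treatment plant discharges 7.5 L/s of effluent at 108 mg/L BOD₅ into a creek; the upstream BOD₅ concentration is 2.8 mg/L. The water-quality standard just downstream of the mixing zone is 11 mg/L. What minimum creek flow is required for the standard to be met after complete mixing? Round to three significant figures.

Set C_mix = 11: (Q·2.800 + 7.500·108.0) / (Q + 7.500) = 11
→ Q = 7.500·(108.0 − 11)/(11 − 2.800) = 88.72 L/s.

88.7 L/s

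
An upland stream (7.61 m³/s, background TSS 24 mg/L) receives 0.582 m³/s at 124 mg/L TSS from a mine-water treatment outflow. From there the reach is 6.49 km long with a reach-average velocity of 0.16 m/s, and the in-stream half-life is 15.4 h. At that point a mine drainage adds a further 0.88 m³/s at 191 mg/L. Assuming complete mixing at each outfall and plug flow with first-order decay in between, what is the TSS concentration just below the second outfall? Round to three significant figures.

Conservation of mass: C = (7.610·24.00 + 0.5820·124.0) / 8.192 = 254.8/8.192 = 31.10 mg/L; combined flow 8.192 m³/s.
Travel time t = 6.49·1000 / 0.16 = 40560 s = 11.27 h.
Half-life 15.4 h → k = ln 2 / 15.4 = 0.04501 h⁻¹ = 1.080 d⁻¹.
Decay over the reach: 31.10·exp(−kt) = 31.10·0.6022 = 18.73 mg/L.
At the second outfall, C = (8.192·18.73 + 0.8800·191.0) / (8.192 + 0.8800) = 35.44 mg/L.

35.4 mg/L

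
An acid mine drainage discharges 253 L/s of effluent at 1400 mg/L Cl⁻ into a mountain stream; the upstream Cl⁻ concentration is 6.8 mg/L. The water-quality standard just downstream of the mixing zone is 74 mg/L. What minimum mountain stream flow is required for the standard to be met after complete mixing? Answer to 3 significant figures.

Set C_mix = 74: (Q·6.800 + 253.0·1400) / (Q + 253.0) = 74
→ Q = 253.0·(1400 − 74)/(74 − 6.800) = 4992 L/s.

4990 L/s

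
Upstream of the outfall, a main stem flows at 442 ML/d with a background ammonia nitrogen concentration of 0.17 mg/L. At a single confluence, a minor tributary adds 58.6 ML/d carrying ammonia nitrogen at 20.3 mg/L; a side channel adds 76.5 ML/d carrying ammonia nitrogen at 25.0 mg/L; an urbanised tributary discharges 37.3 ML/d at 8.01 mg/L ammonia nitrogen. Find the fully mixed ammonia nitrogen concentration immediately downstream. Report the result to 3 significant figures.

5.66 mg/L

Conservation of mass: C = (442.0·0.1700 + 58.60·20.30 + 76.50·25.00 + 37.30·8.010) / 614.4 = 3476/614.4 = 5.658 mg/L.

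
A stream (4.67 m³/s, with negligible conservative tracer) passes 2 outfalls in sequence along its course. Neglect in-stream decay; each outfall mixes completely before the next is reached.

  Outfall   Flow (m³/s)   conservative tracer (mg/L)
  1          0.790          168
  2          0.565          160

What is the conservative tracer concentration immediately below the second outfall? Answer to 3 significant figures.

37.0 mg/L

Outfall 1: combined Q = 5.460 m³/s; C = (4.670·0 + 0.7900·168.0)/5.460 = 24.31 mg/L.
Outfall 2: combined Q = 6.025 m³/s; C = (5.460·24.31 + 0.5650·160.0)/6.025 = 37.03 mg/L.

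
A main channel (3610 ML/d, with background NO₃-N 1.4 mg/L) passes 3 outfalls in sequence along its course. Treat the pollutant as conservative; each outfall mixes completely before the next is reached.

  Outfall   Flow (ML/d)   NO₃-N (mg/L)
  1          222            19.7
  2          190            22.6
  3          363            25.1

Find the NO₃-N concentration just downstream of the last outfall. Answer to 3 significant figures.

5.21 mg/L

Below outfall 1: Q → 3832 ML/d, C = (3610·1.400 + 222.0·19.70)/3832 = 2.460 mg/L.
Below outfall 2: Q → 4022 ML/d, C = (3832·2.460 + 190.0·22.60)/4022 = 3.412 mg/L.
Below outfall 3: Q → 4385 ML/d, C = (4022·3.412 + 363.0·25.10)/4385 = 5.207 mg/L.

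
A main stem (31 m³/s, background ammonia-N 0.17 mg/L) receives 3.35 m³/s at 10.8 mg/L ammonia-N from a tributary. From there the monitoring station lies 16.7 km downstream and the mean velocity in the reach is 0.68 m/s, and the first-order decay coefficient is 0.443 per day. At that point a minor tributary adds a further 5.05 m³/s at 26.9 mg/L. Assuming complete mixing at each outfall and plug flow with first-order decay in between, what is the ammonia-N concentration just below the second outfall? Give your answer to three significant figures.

Flow-weighted average: C = (31.00·0.1700 + 3.350·10.80) / 34.35 = 41.45/34.35 = 1.207 mg/L; combined flow 34.35 m³/s.
Travel time t = 16.7·1000 / 0.68 = 24560 s = 6.822 h.
Applying C = C₀e^(−kt): 1.207 × 0.8817 = 1.064 mg/L.
At the second outfall, C = (34.35·1.064 + 5.050·26.90) / (34.35 + 5.050) = 4.375 mg/L.

4.38 mg/L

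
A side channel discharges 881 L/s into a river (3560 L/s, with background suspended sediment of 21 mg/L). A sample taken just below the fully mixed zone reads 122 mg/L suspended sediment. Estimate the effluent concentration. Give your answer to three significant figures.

530 mg/L

Mass balance: 3560·21.00 + 881.0·Cₑ = 4441·122.0
→ Cₑ = (4441·122.0 − 3560·21.00) / 881.0 = 530.1 mg/L.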